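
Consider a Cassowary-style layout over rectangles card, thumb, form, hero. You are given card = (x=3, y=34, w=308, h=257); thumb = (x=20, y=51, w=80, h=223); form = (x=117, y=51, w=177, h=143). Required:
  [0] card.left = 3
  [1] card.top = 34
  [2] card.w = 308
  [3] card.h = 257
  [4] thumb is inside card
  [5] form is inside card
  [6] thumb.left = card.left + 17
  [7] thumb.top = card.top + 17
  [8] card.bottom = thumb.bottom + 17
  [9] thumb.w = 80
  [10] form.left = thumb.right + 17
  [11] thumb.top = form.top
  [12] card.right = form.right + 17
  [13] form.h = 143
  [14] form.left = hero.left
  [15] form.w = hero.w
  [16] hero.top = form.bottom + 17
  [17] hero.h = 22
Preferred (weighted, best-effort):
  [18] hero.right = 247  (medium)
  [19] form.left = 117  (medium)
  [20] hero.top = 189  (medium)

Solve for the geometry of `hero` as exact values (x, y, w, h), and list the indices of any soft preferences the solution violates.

hero = (x=117, y=211, w=177, h=22)
violated soft preferences: 18, 20

1. hero.x = 117  [form.left = hero.left]
2. hero.w = 177  [form.w = hero.w]
3. hero.y = 211  [hero.top = form.bottom + 17]
4. hero.h = 22  [hero.h = 22]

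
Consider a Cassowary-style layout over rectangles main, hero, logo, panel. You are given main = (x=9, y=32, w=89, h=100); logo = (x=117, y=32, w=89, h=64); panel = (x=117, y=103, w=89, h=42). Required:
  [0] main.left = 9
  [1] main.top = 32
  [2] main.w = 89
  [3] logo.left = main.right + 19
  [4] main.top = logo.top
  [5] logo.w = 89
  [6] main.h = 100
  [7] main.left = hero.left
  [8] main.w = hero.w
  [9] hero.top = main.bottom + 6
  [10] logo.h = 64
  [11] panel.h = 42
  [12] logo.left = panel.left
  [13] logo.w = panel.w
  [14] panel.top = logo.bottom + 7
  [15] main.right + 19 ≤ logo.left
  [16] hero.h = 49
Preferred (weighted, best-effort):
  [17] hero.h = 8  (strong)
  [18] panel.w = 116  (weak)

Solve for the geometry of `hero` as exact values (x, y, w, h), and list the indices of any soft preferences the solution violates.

1. hero.x = 9  [main.left = hero.left]
2. hero.w = 89  [main.w = hero.w]
3. hero.y = 138  [hero.top = main.bottom + 6]
4. hero.h = 49  [hero.h = 49]

hero = (x=9, y=138, w=89, h=49)
violated soft preferences: 17, 18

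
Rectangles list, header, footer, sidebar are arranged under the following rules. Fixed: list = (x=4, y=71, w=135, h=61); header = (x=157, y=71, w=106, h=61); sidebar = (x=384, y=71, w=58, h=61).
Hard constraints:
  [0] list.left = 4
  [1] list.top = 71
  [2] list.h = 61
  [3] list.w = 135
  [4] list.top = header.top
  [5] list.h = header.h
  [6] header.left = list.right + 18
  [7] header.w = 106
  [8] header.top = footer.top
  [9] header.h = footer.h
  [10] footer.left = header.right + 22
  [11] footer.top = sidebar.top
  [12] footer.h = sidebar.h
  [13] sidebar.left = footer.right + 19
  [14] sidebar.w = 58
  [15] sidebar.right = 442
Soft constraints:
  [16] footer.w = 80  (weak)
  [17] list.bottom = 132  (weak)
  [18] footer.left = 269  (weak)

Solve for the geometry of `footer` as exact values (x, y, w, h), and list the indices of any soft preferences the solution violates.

1. footer.y = 71  [header.top = footer.top]
2. footer.h = 61  [header.h = footer.h]
3. footer.x = 285  [footer.left = header.right + 22]
4. footer.w = 80  [sidebar.left = footer.right + 19]

footer = (x=285, y=71, w=80, h=61)
violated soft preferences: 18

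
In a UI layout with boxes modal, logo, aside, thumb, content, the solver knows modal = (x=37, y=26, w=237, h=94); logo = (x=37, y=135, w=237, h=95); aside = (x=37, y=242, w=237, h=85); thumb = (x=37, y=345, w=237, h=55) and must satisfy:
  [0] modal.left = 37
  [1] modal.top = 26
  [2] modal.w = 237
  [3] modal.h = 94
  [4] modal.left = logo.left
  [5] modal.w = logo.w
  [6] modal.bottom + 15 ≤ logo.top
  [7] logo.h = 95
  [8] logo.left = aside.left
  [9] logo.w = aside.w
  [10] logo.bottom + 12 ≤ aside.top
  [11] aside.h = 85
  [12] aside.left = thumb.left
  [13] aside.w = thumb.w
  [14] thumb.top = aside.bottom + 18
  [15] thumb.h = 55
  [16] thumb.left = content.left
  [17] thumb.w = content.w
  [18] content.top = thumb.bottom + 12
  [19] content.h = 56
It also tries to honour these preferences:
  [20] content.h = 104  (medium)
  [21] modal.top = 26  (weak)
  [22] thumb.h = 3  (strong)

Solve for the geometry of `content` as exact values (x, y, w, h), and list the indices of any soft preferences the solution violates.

1. content.x = 37  [thumb.left = content.left]
2. content.w = 237  [thumb.w = content.w]
3. content.y = 412  [content.top = thumb.bottom + 12]
4. content.h = 56  [content.h = 56]

content = (x=37, y=412, w=237, h=56)
violated soft preferences: 20, 22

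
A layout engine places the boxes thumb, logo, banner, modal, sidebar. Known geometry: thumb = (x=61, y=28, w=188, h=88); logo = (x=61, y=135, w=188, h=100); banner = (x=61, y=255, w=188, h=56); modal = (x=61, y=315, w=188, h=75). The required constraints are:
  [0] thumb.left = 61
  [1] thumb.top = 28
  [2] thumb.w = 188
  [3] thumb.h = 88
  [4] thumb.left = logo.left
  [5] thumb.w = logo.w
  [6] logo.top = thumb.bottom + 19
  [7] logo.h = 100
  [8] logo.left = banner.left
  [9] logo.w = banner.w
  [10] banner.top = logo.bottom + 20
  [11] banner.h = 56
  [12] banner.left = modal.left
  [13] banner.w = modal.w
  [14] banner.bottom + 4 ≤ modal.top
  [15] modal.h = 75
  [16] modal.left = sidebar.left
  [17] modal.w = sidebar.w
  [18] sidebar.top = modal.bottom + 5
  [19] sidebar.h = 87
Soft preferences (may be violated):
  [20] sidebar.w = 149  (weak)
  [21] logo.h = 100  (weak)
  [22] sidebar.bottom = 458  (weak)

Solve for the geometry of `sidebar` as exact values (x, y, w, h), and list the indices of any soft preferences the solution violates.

1. sidebar.x = 61  [modal.left = sidebar.left]
2. sidebar.w = 188  [modal.w = sidebar.w]
3. sidebar.y = 395  [sidebar.top = modal.bottom + 5]
4. sidebar.h = 87  [sidebar.h = 87]

sidebar = (x=61, y=395, w=188, h=87)
violated soft preferences: 20, 22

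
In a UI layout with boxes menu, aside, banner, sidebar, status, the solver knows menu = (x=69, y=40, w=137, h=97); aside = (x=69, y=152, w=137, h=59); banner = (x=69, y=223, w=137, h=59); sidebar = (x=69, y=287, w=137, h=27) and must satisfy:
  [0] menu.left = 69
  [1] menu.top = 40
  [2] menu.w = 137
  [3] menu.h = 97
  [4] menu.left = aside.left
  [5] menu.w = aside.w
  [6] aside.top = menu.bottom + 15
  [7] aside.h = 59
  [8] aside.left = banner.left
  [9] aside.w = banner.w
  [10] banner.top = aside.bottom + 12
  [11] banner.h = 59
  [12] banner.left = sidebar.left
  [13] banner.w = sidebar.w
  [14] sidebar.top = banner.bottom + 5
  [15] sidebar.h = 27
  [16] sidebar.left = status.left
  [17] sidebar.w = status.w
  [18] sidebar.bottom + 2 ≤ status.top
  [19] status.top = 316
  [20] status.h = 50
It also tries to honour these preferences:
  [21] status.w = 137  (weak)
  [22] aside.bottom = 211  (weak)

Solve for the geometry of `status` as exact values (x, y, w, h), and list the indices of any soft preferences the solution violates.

status = (x=69, y=316, w=137, h=50)
violated soft preferences: none

1. status.x = 69  [sidebar.left = status.left]
2. status.w = 137  [sidebar.w = status.w]
3. status.y = 316  [status.top = 316]
4. status.h = 50  [status.h = 50]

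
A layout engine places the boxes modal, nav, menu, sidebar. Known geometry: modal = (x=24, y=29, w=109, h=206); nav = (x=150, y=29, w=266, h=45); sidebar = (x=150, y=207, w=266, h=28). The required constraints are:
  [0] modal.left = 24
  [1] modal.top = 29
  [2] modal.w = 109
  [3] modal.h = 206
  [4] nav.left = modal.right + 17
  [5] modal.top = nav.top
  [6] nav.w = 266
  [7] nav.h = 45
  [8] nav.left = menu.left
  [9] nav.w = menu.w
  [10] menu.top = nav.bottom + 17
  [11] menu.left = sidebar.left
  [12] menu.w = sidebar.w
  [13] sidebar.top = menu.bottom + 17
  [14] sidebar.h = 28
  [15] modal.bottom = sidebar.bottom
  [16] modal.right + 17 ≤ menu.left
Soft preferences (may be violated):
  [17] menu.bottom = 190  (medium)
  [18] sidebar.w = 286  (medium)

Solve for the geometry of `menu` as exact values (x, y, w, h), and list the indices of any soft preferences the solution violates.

menu = (x=150, y=91, w=266, h=99)
violated soft preferences: 18

1. menu.x = 150  [nav.left = menu.left]
2. menu.w = 266  [nav.w = menu.w]
3. menu.y = 91  [menu.top = nav.bottom + 17]
4. menu.h = 99  [sidebar.top = menu.bottom + 17]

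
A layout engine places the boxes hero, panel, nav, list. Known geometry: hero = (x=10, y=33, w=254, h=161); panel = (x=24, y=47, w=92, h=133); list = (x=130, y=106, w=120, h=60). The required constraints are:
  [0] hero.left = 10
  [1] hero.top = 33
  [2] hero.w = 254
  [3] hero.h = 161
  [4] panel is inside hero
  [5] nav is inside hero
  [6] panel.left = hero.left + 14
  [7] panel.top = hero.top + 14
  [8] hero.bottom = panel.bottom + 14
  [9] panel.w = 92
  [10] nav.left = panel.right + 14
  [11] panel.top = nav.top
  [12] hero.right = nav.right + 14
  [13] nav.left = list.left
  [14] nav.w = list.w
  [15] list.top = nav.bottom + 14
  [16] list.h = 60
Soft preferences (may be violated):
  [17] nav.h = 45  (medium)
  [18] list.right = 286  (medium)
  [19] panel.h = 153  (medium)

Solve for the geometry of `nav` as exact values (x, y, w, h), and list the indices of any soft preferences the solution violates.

1. nav.x = 130  [nav.left = panel.right + 14]
2. nav.y = 47  [panel.top = nav.top]
3. nav.w = 120  [hero.right = nav.right + 14]
4. nav.h = 45  [list.top = nav.bottom + 14]

nav = (x=130, y=47, w=120, h=45)
violated soft preferences: 18, 19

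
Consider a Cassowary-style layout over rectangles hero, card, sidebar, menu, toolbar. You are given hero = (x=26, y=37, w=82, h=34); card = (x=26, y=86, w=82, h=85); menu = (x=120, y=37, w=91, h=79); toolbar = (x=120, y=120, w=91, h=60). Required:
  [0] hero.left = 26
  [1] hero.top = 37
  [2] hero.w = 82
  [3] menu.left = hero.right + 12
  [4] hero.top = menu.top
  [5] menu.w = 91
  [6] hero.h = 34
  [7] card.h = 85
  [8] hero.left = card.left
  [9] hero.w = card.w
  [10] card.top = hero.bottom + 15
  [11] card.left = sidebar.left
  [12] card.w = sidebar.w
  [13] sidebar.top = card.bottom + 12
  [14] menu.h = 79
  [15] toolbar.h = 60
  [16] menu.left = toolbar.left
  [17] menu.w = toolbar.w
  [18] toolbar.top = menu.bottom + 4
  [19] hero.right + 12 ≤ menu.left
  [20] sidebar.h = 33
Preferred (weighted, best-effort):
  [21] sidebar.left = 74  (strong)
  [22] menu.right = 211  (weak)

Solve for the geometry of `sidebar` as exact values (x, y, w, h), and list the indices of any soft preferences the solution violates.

sidebar = (x=26, y=183, w=82, h=33)
violated soft preferences: 21

1. sidebar.x = 26  [card.left = sidebar.left]
2. sidebar.w = 82  [card.w = sidebar.w]
3. sidebar.y = 183  [sidebar.top = card.bottom + 12]
4. sidebar.h = 33  [sidebar.h = 33]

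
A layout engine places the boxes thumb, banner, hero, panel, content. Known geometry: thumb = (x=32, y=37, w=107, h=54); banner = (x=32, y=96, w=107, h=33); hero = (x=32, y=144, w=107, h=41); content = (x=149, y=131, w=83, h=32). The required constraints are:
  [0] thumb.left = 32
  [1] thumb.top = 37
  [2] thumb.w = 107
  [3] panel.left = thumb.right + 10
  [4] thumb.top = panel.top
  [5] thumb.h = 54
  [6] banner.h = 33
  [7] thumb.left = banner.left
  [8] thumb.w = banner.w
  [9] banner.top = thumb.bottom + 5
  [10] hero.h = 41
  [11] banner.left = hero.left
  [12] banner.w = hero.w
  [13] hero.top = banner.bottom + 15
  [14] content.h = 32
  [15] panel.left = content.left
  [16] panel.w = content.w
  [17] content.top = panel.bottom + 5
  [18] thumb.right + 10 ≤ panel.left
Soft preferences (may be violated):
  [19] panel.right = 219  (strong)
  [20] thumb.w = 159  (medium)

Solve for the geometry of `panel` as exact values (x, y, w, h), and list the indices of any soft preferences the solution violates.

panel = (x=149, y=37, w=83, h=89)
violated soft preferences: 19, 20

1. panel.x = 149  [panel.left = thumb.right + 10]
2. panel.y = 37  [thumb.top = panel.top]
3. panel.w = 83  [panel.w = content.w]
4. panel.h = 89  [content.top = panel.bottom + 5]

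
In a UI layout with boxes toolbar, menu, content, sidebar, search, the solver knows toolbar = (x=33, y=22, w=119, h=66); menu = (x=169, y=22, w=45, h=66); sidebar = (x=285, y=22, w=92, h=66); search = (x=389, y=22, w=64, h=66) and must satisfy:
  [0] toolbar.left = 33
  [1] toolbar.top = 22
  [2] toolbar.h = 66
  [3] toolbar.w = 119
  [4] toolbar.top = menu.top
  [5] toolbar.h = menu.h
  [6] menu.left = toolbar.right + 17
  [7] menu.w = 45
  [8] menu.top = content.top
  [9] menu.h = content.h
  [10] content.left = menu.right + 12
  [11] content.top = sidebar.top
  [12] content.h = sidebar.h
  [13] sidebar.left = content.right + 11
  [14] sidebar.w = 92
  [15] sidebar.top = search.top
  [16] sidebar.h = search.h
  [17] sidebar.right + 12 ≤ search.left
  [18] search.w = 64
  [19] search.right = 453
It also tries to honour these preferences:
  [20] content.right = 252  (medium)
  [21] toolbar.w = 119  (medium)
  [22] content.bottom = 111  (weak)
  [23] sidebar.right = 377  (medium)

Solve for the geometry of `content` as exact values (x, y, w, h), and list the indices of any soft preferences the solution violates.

content = (x=226, y=22, w=48, h=66)
violated soft preferences: 20, 22

1. content.y = 22  [menu.top = content.top]
2. content.h = 66  [menu.h = content.h]
3. content.x = 226  [content.left = menu.right + 12]
4. content.w = 48  [sidebar.left = content.right + 11]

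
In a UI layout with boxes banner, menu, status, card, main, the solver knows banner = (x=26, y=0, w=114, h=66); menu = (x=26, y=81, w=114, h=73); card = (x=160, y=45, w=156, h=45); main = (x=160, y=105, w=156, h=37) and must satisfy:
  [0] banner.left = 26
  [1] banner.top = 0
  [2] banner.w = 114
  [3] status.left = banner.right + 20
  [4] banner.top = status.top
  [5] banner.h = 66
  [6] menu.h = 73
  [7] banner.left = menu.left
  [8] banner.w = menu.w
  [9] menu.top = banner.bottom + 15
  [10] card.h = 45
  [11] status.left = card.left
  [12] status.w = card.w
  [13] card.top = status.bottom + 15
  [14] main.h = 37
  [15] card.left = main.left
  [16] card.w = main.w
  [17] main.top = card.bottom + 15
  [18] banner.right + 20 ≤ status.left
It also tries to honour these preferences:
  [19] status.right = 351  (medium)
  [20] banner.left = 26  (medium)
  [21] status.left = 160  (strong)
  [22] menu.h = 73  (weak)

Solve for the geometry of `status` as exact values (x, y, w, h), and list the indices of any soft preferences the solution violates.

1. status.x = 160  [status.left = banner.right + 20]
2. status.y = 0  [banner.top = status.top]
3. status.w = 156  [status.w = card.w]
4. status.h = 30  [card.top = status.bottom + 15]

status = (x=160, y=0, w=156, h=30)
violated soft preferences: 19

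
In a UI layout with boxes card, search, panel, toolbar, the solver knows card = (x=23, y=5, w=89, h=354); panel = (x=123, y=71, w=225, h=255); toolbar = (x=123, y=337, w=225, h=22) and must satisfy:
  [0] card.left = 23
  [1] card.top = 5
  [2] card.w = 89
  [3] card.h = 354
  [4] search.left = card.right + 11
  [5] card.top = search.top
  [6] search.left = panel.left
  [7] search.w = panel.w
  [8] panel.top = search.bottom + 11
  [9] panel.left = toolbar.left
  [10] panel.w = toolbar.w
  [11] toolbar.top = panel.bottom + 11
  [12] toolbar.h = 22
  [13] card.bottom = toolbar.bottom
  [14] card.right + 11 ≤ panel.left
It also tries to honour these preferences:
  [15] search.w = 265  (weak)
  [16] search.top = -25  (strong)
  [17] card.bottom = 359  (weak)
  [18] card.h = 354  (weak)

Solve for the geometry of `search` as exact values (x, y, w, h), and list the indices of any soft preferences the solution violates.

1. search.x = 123  [search.left = card.right + 11]
2. search.y = 5  [card.top = search.top]
3. search.w = 225  [search.w = panel.w]
4. search.h = 55  [panel.top = search.bottom + 11]

search = (x=123, y=5, w=225, h=55)
violated soft preferences: 15, 16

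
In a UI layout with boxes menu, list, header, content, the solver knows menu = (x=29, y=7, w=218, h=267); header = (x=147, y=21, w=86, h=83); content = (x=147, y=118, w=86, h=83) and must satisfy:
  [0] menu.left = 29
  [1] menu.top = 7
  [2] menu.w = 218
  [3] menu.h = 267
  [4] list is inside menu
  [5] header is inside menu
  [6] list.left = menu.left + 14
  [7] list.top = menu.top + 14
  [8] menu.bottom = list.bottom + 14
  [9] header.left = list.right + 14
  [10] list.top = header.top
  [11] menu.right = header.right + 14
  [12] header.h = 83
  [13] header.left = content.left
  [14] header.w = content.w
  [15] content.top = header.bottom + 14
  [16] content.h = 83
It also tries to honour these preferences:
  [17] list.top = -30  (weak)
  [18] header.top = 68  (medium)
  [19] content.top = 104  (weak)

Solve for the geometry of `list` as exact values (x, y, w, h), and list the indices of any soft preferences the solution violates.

list = (x=43, y=21, w=90, h=239)
violated soft preferences: 17, 18, 19

1. list.x = 43  [list.left = menu.left + 14]
2. list.y = 21  [list.top = menu.top + 14]
3. list.h = 239  [menu.bottom = list.bottom + 14]
4. list.w = 90  [header.left = list.right + 14]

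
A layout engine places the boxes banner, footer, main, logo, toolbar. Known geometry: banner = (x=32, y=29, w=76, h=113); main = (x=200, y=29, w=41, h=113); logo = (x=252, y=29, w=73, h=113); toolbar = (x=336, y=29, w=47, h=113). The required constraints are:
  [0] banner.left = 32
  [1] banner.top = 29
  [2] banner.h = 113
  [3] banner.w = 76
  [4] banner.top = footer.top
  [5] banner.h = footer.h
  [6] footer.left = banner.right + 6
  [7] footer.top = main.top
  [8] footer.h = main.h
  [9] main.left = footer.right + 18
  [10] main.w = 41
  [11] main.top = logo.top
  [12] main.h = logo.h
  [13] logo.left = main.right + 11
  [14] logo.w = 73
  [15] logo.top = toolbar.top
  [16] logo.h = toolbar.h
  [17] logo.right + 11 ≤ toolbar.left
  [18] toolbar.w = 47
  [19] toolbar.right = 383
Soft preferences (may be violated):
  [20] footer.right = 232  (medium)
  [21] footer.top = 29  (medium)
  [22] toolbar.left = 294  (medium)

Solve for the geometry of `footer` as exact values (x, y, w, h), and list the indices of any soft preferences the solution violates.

footer = (x=114, y=29, w=68, h=113)
violated soft preferences: 20, 22

1. footer.y = 29  [banner.top = footer.top]
2. footer.h = 113  [banner.h = footer.h]
3. footer.x = 114  [footer.left = banner.right + 6]
4. footer.w = 68  [main.left = footer.right + 18]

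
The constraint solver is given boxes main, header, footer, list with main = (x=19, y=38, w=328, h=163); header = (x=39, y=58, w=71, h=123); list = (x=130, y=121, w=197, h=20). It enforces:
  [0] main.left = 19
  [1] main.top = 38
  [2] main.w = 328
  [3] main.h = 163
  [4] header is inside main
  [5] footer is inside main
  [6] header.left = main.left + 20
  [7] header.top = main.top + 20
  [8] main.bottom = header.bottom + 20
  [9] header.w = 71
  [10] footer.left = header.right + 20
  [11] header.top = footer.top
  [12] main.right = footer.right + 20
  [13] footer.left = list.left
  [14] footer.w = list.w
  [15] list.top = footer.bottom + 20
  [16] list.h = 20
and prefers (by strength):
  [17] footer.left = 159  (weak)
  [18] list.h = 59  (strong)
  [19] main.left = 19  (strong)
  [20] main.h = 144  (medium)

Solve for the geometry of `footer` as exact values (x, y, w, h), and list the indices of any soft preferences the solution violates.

1. footer.x = 130  [footer.left = header.right + 20]
2. footer.y = 58  [header.top = footer.top]
3. footer.w = 197  [main.right = footer.right + 20]
4. footer.h = 43  [list.top = footer.bottom + 20]

footer = (x=130, y=58, w=197, h=43)
violated soft preferences: 17, 18, 20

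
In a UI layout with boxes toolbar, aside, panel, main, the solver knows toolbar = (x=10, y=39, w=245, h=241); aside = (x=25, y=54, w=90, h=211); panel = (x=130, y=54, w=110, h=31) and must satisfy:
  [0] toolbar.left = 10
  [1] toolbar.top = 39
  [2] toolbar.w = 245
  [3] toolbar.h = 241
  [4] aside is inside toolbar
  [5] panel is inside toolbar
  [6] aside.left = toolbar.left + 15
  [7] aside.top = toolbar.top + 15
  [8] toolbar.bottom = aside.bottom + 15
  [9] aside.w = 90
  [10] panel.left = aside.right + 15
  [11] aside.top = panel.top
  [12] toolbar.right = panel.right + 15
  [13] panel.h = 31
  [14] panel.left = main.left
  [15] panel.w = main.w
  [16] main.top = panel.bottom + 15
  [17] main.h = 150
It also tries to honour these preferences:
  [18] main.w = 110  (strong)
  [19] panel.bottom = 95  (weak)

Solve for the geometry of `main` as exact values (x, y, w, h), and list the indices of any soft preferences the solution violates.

1. main.x = 130  [panel.left = main.left]
2. main.w = 110  [panel.w = main.w]
3. main.y = 100  [main.top = panel.bottom + 15]
4. main.h = 150  [main.h = 150]

main = (x=130, y=100, w=110, h=150)
violated soft preferences: 19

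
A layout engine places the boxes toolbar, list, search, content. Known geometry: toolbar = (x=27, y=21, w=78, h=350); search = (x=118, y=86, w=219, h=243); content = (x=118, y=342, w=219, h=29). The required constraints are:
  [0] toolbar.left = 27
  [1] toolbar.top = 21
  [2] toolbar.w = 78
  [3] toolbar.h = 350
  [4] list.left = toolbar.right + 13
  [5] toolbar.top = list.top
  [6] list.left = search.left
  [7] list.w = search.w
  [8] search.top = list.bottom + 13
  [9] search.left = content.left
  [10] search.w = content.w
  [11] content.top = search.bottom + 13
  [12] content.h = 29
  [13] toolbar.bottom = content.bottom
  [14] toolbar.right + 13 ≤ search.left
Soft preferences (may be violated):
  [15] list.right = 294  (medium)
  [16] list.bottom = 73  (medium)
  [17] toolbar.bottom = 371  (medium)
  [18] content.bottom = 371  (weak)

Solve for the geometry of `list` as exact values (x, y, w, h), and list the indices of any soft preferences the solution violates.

1. list.x = 118  [list.left = toolbar.right + 13]
2. list.y = 21  [toolbar.top = list.top]
3. list.w = 219  [list.w = search.w]
4. list.h = 52  [search.top = list.bottom + 13]

list = (x=118, y=21, w=219, h=52)
violated soft preferences: 15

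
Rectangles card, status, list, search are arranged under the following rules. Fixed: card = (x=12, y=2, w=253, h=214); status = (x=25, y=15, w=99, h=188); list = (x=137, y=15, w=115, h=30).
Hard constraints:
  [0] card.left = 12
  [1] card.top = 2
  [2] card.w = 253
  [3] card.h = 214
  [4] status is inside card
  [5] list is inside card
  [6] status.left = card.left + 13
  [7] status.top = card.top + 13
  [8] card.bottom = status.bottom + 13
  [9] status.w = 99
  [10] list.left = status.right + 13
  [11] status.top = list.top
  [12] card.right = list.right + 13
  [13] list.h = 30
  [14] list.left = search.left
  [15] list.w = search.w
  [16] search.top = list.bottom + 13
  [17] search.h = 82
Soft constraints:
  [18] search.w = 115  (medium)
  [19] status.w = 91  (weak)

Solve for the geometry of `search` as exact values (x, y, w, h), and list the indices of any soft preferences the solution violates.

search = (x=137, y=58, w=115, h=82)
violated soft preferences: 19

1. search.x = 137  [list.left = search.left]
2. search.w = 115  [list.w = search.w]
3. search.y = 58  [search.top = list.bottom + 13]
4. search.h = 82  [search.h = 82]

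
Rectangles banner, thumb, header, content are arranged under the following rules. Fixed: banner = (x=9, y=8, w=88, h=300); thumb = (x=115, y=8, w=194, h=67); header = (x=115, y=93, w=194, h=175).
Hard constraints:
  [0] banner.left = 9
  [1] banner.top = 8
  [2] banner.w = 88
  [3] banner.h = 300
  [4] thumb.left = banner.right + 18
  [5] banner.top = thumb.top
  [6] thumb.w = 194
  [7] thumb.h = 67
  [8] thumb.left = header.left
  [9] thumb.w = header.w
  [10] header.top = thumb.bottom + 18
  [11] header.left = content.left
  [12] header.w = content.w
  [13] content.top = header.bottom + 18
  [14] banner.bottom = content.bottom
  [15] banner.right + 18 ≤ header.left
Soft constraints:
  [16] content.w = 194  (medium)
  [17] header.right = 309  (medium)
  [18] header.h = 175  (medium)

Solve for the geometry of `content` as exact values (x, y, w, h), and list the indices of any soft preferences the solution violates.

1. content.x = 115  [header.left = content.left]
2. content.w = 194  [header.w = content.w]
3. content.y = 286  [content.top = header.bottom + 18]
4. content.h = 22  [banner.bottom = content.bottom]

content = (x=115, y=286, w=194, h=22)
violated soft preferences: none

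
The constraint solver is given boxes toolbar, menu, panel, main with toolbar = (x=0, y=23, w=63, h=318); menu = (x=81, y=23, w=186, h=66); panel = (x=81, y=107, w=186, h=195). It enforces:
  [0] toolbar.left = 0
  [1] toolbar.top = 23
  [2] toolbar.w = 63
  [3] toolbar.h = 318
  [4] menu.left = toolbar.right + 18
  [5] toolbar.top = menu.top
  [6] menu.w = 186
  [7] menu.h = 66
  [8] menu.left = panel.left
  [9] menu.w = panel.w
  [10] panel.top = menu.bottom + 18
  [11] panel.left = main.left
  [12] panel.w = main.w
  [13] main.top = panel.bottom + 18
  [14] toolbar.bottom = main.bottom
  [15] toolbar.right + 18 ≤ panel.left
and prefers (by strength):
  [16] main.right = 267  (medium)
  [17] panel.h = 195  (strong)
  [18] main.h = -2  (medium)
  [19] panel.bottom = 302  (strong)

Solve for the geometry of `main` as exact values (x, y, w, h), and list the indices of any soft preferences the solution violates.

main = (x=81, y=320, w=186, h=21)
violated soft preferences: 18

1. main.x = 81  [panel.left = main.left]
2. main.w = 186  [panel.w = main.w]
3. main.y = 320  [main.top = panel.bottom + 18]
4. main.h = 21  [toolbar.bottom = main.bottom]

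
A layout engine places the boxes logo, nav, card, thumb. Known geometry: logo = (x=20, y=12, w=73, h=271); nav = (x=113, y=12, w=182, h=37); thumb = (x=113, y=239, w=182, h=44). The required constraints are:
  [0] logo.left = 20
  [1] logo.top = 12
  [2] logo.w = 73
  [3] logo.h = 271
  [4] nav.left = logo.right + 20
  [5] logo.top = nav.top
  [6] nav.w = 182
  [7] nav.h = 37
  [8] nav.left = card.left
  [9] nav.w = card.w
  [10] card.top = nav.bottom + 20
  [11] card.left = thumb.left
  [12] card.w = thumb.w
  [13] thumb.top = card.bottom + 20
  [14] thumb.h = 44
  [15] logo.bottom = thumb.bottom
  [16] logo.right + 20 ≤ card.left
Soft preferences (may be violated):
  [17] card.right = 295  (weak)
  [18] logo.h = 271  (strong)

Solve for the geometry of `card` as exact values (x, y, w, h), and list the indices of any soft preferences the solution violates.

card = (x=113, y=69, w=182, h=150)
violated soft preferences: none

1. card.x = 113  [nav.left = card.left]
2. card.w = 182  [nav.w = card.w]
3. card.y = 69  [card.top = nav.bottom + 20]
4. card.h = 150  [thumb.top = card.bottom + 20]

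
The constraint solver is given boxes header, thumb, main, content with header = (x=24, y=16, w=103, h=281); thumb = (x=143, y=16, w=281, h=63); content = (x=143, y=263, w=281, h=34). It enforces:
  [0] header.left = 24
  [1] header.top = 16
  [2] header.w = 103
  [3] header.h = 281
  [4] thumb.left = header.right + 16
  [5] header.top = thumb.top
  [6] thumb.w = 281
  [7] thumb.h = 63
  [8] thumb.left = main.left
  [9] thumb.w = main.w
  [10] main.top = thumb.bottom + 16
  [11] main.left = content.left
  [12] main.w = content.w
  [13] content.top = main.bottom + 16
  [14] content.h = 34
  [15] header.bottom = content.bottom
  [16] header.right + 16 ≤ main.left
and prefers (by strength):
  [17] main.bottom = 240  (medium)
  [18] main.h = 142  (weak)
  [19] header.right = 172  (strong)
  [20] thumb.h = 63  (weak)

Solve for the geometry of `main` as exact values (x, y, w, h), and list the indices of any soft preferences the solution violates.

1. main.x = 143  [thumb.left = main.left]
2. main.w = 281  [thumb.w = main.w]
3. main.y = 95  [main.top = thumb.bottom + 16]
4. main.h = 152  [content.top = main.bottom + 16]

main = (x=143, y=95, w=281, h=152)
violated soft preferences: 17, 18, 19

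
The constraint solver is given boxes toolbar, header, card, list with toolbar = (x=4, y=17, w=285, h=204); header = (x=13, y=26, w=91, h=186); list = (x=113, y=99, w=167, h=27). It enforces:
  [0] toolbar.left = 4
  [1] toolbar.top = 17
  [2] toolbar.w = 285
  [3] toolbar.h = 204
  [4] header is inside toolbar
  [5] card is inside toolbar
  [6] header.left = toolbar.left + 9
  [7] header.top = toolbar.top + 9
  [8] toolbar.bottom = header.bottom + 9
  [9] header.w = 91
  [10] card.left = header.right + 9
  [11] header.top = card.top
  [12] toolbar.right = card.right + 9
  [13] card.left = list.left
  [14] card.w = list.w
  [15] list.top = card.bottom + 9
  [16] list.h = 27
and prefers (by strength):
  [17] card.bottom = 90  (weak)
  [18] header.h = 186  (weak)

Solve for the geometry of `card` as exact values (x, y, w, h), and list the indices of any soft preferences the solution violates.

1. card.x = 113  [card.left = header.right + 9]
2. card.y = 26  [header.top = card.top]
3. card.w = 167  [toolbar.right = card.right + 9]
4. card.h = 64  [list.top = card.bottom + 9]

card = (x=113, y=26, w=167, h=64)
violated soft preferences: none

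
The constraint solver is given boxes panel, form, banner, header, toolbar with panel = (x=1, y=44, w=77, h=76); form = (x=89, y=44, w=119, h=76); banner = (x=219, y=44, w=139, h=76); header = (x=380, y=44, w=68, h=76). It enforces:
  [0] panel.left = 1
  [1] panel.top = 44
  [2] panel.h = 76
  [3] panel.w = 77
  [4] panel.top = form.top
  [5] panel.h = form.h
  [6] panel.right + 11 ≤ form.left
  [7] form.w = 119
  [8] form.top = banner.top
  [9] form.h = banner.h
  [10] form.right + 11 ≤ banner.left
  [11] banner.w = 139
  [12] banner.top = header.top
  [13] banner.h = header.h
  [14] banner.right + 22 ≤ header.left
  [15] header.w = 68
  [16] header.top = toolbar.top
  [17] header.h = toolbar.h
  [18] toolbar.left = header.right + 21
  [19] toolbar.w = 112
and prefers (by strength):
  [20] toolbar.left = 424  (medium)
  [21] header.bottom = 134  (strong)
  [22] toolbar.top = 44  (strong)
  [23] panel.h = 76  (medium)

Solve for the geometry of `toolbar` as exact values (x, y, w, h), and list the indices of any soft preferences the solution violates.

toolbar = (x=469, y=44, w=112, h=76)
violated soft preferences: 20, 21

1. toolbar.y = 44  [header.top = toolbar.top]
2. toolbar.h = 76  [header.h = toolbar.h]
3. toolbar.x = 469  [toolbar.left = header.right + 21]
4. toolbar.w = 112  [toolbar.w = 112]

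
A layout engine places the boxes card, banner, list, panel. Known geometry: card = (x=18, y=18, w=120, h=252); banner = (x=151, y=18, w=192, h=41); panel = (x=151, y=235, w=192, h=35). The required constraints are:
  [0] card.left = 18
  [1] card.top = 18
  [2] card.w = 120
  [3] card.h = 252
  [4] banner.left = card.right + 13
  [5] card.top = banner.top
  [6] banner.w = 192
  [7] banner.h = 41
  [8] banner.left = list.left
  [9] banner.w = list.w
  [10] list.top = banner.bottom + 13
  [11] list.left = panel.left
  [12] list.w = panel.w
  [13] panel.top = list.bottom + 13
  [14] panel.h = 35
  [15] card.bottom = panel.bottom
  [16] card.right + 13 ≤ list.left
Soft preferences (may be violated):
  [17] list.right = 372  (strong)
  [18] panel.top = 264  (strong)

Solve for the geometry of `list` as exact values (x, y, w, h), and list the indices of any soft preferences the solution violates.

list = (x=151, y=72, w=192, h=150)
violated soft preferences: 17, 18

1. list.x = 151  [banner.left = list.left]
2. list.w = 192  [banner.w = list.w]
3. list.y = 72  [list.top = banner.bottom + 13]
4. list.h = 150  [panel.top = list.bottom + 13]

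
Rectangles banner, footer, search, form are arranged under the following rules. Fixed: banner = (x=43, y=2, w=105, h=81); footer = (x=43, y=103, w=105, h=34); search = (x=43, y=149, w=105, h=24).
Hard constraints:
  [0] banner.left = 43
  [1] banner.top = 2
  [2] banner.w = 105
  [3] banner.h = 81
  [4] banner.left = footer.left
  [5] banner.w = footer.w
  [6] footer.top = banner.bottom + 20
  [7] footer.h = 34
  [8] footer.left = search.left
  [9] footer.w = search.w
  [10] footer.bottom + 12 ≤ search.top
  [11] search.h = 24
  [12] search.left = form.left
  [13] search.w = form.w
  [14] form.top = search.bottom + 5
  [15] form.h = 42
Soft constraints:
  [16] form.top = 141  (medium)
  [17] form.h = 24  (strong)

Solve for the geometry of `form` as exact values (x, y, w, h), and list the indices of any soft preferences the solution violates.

form = (x=43, y=178, w=105, h=42)
violated soft preferences: 16, 17

1. form.x = 43  [search.left = form.left]
2. form.w = 105  [search.w = form.w]
3. form.y = 178  [form.top = search.bottom + 5]
4. form.h = 42  [form.h = 42]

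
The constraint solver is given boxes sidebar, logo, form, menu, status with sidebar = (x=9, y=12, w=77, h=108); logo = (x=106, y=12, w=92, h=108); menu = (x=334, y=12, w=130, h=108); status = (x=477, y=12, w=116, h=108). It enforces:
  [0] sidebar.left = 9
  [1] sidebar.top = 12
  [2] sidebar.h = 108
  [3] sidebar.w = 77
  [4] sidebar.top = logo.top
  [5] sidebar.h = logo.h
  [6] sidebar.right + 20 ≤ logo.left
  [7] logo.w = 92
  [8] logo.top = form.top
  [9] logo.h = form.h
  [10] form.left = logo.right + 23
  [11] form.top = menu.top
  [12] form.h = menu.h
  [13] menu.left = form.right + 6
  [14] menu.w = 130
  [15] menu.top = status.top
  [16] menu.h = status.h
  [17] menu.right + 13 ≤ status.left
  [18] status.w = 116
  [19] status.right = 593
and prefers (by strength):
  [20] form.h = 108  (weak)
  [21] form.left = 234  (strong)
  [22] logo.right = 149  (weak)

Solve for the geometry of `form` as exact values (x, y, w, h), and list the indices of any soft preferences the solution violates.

1. form.y = 12  [logo.top = form.top]
2. form.h = 108  [logo.h = form.h]
3. form.x = 221  [form.left = logo.right + 23]
4. form.w = 107  [menu.left = form.right + 6]

form = (x=221, y=12, w=107, h=108)
violated soft preferences: 21, 22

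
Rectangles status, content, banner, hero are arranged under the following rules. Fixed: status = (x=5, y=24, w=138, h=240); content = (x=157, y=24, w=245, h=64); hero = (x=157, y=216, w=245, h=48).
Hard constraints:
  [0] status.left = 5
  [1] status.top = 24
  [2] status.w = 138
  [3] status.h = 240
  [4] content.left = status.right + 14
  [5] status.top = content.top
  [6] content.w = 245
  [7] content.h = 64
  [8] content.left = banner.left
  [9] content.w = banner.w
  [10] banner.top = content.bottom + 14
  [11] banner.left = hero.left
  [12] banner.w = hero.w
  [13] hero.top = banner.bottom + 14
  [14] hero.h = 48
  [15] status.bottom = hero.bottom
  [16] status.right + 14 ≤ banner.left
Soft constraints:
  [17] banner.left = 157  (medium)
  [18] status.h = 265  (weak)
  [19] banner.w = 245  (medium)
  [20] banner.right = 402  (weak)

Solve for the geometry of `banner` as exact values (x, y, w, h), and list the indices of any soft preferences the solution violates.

1. banner.x = 157  [content.left = banner.left]
2. banner.w = 245  [content.w = banner.w]
3. banner.y = 102  [banner.top = content.bottom + 14]
4. banner.h = 100  [hero.top = banner.bottom + 14]

banner = (x=157, y=102, w=245, h=100)
violated soft preferences: 18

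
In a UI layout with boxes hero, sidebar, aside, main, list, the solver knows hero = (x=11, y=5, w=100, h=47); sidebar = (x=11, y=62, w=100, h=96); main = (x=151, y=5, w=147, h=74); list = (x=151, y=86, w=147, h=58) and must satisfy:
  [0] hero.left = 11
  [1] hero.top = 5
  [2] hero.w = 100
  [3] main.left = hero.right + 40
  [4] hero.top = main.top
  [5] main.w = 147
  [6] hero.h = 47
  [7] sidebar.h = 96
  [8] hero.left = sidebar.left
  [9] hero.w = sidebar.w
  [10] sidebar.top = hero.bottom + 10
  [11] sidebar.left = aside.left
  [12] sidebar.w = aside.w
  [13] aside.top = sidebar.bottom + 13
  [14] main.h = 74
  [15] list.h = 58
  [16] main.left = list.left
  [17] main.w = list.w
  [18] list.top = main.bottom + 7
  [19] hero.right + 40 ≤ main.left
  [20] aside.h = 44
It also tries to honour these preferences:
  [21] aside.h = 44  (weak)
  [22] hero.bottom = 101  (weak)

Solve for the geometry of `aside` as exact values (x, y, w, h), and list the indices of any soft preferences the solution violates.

aside = (x=11, y=171, w=100, h=44)
violated soft preferences: 22

1. aside.x = 11  [sidebar.left = aside.left]
2. aside.w = 100  [sidebar.w = aside.w]
3. aside.y = 171  [aside.top = sidebar.bottom + 13]
4. aside.h = 44  [aside.h = 44]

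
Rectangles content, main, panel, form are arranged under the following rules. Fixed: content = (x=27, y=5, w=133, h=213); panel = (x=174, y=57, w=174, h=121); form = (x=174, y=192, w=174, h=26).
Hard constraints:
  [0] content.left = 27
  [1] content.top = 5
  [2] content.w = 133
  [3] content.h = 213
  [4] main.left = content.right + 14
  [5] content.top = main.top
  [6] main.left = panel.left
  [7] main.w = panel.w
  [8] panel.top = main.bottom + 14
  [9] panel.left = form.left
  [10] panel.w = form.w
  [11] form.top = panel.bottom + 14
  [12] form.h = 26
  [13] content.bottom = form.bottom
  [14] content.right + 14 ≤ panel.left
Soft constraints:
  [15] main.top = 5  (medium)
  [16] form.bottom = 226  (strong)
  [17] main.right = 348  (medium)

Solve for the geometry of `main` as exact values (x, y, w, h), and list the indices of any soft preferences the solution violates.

main = (x=174, y=5, w=174, h=38)
violated soft preferences: 16

1. main.x = 174  [main.left = content.right + 14]
2. main.y = 5  [content.top = main.top]
3. main.w = 174  [main.w = panel.w]
4. main.h = 38  [panel.top = main.bottom + 14]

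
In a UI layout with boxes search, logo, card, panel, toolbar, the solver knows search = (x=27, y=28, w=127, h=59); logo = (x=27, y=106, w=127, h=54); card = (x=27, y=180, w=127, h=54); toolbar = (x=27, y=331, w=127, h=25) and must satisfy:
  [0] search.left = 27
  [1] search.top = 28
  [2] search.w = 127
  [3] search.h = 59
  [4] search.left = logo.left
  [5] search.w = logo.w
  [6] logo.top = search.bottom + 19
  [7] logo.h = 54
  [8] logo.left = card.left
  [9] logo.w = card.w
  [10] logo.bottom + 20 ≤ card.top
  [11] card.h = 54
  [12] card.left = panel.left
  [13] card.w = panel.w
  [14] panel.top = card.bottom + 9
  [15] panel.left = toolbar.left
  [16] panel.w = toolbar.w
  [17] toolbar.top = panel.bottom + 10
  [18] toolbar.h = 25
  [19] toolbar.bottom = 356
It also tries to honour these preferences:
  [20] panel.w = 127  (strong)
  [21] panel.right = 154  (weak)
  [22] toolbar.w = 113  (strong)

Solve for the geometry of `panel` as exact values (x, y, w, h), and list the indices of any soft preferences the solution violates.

1. panel.x = 27  [card.left = panel.left]
2. panel.w = 127  [card.w = panel.w]
3. panel.y = 243  [panel.top = card.bottom + 9]
4. panel.h = 78  [toolbar.top = panel.bottom + 10]

panel = (x=27, y=243, w=127, h=78)
violated soft preferences: 22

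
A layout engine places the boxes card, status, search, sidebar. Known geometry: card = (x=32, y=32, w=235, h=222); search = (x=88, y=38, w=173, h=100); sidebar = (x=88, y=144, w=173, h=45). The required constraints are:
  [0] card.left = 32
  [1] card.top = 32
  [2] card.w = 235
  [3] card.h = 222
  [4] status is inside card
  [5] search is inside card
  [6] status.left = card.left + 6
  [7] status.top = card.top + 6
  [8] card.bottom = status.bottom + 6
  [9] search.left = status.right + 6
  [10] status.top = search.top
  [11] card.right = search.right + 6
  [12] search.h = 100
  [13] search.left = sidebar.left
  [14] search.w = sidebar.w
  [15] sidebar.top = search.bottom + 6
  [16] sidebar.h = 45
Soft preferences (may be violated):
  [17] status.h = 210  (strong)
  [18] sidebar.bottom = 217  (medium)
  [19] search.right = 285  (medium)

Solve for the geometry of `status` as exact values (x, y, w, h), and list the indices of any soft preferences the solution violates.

status = (x=38, y=38, w=44, h=210)
violated soft preferences: 18, 19

1. status.x = 38  [status.left = card.left + 6]
2. status.y = 38  [status.top = card.top + 6]
3. status.h = 210  [card.bottom = status.bottom + 6]
4. status.w = 44  [search.left = status.right + 6]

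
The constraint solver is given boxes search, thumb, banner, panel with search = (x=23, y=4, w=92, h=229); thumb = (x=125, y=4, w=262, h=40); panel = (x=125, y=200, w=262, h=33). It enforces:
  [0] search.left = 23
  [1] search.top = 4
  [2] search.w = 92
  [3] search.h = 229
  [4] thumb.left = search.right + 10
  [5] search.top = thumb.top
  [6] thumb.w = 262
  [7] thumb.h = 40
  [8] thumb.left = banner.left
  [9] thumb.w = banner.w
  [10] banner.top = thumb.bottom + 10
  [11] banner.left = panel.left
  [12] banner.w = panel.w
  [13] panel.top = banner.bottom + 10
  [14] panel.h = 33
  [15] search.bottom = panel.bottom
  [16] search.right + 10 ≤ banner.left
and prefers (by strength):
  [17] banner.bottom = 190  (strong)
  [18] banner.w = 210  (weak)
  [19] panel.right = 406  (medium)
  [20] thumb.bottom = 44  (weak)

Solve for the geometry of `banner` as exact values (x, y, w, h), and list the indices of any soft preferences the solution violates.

1. banner.x = 125  [thumb.left = banner.left]
2. banner.w = 262  [thumb.w = banner.w]
3. banner.y = 54  [banner.top = thumb.bottom + 10]
4. banner.h = 136  [panel.top = banner.bottom + 10]

banner = (x=125, y=54, w=262, h=136)
violated soft preferences: 18, 19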